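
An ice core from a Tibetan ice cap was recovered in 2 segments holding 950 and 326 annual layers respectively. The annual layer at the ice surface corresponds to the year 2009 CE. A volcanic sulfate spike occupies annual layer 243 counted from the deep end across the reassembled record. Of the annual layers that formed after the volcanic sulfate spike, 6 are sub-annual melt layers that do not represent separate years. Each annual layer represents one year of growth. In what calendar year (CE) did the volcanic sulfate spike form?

982 CE

Total annual layers = 950 + 326 = 1276.
Between annual layer 243 and the ice surface there are 1276 − 243 = 1033 annual layers.
1033 − 6 false = 1027 true annual layers after the volcanic sulfate spike.
Counting back 1027 years from 2009 CE places the volcanic sulfate spike in 2009 − 1027 = 982 CE.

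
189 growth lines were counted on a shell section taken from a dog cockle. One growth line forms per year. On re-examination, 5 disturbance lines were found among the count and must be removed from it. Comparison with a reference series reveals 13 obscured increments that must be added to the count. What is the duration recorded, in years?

197 years

Correcting the raw count gives 189 − 5 + 13 = 197 true growth lines.
At one growth line per year, that is 197 years.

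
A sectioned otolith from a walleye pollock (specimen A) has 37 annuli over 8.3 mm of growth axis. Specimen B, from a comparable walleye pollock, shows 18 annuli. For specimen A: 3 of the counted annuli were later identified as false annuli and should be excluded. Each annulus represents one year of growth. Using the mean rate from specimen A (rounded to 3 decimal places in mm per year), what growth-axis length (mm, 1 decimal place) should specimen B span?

Specimen A: true annulus count = 37 − 3 = 34.
A: 8.3 mm over 34 years gives 8.3 / 34 ≈ 0.244 mm per year.
For B, 0.244 mm/year × 18 years = 4.4 mm.

4.4 mm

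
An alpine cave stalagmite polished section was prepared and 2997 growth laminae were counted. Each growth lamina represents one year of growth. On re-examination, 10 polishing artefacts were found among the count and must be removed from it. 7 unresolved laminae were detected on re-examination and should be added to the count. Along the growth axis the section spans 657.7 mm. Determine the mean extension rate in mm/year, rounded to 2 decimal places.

0.22 mm/year

True growth lamina count = 2997 − 10 + 7 = 2994.
Mean rate = 657.7 mm / 2994 years ≈ 0.22 mm/year.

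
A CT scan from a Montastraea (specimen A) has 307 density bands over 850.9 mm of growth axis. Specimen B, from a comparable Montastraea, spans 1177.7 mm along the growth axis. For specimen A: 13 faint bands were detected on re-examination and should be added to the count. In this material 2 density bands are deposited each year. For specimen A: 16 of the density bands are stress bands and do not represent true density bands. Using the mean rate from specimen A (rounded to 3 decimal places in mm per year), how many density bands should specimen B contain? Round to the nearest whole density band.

421 density bands

Specimen A: true density band count = 307 − 16 + 13 = 304.
Specimen A: with 2 density bands per year, 304 / 2 = 152 years.
A: 850.9 mm over 152 years gives 850.9 / 152 ≈ 5.598 mm/yr.
B spans 1177.7 / 5.598 = 210.38 years; at 2 density bands per year that is 210.38 × 2 ≈ 421 density bands.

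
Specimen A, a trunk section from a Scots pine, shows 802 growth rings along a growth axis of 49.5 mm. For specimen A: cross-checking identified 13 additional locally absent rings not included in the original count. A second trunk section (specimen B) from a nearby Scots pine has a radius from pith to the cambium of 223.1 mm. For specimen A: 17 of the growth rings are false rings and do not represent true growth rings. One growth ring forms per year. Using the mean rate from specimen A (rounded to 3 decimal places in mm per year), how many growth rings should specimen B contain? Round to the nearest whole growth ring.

Specimen A: true growth ring count = 802 − 17 + 13 = 798.
A: Mean rate = 49.5 mm / 798 years ≈ 0.062 mm/year.
For B, 223.1 / 0.062 = 3598.39 years ≈ 3598 growth rings.

3598 growth rings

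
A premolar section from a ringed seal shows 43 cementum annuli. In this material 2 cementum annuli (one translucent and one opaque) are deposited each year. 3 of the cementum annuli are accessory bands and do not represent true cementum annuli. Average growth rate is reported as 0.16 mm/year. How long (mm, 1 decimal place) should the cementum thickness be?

True cementum annulus count = 43 − 3 = 40.
With 2 cementum annuli per year, 40 / 2 = 20 years.
Predicted length = 0.16 mm/year × 20 years = 3.2 mm.

3.2 mm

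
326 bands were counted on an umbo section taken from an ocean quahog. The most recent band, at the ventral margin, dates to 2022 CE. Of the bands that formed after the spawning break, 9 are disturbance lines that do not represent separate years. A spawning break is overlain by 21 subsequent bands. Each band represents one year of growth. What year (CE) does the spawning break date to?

21 bands post-date the spawning break.
Removing the 9 false bands leaves 21 − 9 = 12 true bands beyond the spawning break.
Counting back 12 years from 2022 CE places the spawning break in 2022 − 12 = 2010 CE.

2010 CE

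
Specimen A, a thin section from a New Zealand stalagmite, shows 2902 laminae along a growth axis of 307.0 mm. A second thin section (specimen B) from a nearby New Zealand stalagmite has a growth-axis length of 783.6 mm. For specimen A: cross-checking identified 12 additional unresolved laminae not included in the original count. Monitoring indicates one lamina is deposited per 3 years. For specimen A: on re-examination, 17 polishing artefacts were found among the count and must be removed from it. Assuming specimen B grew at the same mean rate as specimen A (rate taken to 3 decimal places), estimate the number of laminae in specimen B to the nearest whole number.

Specimen A: correcting the raw count gives 2902 − 17 + 12 = 2897 true laminae.
Specimen A: multiplying by 3 years per lamina: 2897 × 3 = 8691 years.
A: Extension rate ≈ 307.0 / 8691 = 0.035 mm/year.
Specimen B: 783.6 mm / 0.035 mm per year = 22388.57 years; at 3 years per lamina that is 22388.57 / 3 ≈ 7463 laminae.

7463 laminae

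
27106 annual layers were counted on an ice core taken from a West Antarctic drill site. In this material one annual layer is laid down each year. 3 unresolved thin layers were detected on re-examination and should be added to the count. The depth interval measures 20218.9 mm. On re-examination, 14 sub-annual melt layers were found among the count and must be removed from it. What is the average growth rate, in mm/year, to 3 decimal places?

0.746 mm/year

After corrections the count is 27106 − 14 + 3 = 27095 annual layers.
20218.9 mm over 27095 years gives 20218.9 / 27095 ≈ 0.746 mm/year.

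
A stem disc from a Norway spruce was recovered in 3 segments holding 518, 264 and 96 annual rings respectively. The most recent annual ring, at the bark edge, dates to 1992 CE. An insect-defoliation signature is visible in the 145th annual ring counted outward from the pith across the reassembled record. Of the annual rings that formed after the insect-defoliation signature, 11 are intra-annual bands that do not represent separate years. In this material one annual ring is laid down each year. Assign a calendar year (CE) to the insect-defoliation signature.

1270 CE

Total annual rings = 518 + 264 + 96 = 878.
878 − 145 = 733 annual rings lie beyond the insect-defoliation signature toward the bark edge.
Removing the 11 false annual rings leaves 733 − 11 = 722 true annual rings beyond the insect-defoliation signature.
Counting back 722 years from 1992 CE places the insect-defoliation signature in 1992 − 722 = 1270 CE.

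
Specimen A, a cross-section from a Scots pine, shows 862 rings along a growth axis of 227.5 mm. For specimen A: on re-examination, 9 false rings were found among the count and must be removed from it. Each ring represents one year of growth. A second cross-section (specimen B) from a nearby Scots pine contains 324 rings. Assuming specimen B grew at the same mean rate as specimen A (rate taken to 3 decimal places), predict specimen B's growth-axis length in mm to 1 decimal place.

86.5 mm

Specimen A: adjusted count: 862 − 9 = 853 rings.
A: Mean rate = 227.5 mm / 853 years ≈ 0.267 mm/yr.
Length of B = 0.267 × 324 = 86.5 mm.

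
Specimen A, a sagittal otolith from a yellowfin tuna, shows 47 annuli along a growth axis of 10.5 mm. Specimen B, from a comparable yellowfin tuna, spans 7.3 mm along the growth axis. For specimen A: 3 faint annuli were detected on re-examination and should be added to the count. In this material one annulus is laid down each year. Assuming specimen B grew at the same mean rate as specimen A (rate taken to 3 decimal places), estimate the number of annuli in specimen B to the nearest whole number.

Specimen A: correcting the raw count gives 47 + 3 = 50 true annuli.
A: 10.5 mm over 50 years gives 10.5 / 50 ≈ 0.210 mm/yr.
B spans 7.3 / 0.210 = 34.76 years ≈ 35 annuli.

35 annuli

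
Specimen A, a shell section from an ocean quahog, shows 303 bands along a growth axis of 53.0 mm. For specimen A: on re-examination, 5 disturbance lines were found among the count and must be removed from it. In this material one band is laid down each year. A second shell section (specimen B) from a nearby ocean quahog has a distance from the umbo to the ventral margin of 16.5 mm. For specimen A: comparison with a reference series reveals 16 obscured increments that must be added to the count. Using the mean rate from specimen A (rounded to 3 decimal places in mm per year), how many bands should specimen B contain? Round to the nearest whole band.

98 bands

Specimen A: adjusted count: 303 − 5 + 16 = 314 bands.
A: Mean rate = 53.0 mm / 314 years ≈ 0.169 mm/yr.
For B, 16.5 / 0.169 = 97.63 years ≈ 98 bands.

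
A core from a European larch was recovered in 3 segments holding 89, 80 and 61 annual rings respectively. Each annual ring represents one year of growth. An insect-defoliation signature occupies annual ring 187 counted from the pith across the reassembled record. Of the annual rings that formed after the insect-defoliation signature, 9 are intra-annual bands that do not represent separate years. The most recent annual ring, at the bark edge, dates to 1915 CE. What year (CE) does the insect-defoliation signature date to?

Total annual rings = 89 + 80 + 61 = 230.
The insect-defoliation signature sits at annual ring 187 from the pith, so 230 − 187 = 43 annual rings formed after it.
43 − 9 false = 34 true annual rings after the insect-defoliation signature.
Counting back 34 years from 1915 CE places the insect-defoliation signature in 1915 − 34 = 1881 CE.

1881 CE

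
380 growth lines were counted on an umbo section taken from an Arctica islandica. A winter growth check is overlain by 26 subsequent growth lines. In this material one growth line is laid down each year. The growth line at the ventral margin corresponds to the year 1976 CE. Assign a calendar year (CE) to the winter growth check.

1950 CE

26 growth lines post-date the winter growth check.
1976 − 26 = 1950 CE.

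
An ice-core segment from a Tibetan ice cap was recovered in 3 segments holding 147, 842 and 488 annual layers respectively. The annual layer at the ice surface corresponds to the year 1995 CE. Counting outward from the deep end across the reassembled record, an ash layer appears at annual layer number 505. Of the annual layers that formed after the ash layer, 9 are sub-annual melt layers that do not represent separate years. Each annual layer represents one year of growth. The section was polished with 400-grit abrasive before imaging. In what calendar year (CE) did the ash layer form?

Total annual layers = 147 + 842 + 488 = 1477.
The ash layer sits at annual layer 505 from the deep end, so 1477 − 505 = 972 annual layers formed after it.
Excluding 9 false annual layers: 972 − 9 = 963.
1995 − 963 = 1032 CE.

1032 CE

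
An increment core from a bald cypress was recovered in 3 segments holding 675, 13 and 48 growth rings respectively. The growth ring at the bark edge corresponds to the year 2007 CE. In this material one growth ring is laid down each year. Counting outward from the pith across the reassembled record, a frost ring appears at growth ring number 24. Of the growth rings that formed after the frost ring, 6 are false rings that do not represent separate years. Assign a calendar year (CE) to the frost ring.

1301 CE

Total growth rings = 675 + 13 + 48 = 736.
Between growth ring 24 and the bark edge there are 736 − 24 = 712 growth rings.
Removing the 6 false growth rings leaves 712 − 6 = 706 true growth rings beyond the frost ring.
Counting back 706 years from 2007 CE places the frost ring in 2007 − 706 = 1301 CE.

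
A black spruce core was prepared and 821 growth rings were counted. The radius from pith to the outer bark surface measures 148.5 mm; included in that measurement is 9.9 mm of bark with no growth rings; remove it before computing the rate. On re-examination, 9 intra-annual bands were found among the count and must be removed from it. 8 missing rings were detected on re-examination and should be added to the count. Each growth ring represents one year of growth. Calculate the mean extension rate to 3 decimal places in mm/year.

Correcting the raw count gives 821 − 9 + 8 = 820 true growth rings.
The growth record spans 148.5 − 9.9 = 138.6 mm.
Extension rate ≈ 138.6 / 820 = 0.169 mm/year.

0.169 mm/year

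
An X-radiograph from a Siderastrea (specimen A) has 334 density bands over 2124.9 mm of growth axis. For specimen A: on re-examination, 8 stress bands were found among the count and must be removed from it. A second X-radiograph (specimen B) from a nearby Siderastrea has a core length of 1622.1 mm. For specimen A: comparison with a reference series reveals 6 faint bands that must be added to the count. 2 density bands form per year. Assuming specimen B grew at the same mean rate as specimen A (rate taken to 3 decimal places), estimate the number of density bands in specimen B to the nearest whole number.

Specimen A: correcting the raw count gives 334 − 8 + 6 = 332 true density bands.
Specimen A: dividing by 2 density bands per year: 332 / 2 = 166 years.
A: Mean rate = 2124.9 mm / 166 years ≈ 12.801 mm per year.
For B, 1622.1 / 12.801 = 126.72 years; at 2 density bands per year that is 126.72 × 2 ≈ 253 density bands.

253 density bands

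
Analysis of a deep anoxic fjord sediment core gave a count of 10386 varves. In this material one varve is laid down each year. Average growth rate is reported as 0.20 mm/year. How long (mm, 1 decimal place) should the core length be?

10386 years of growth are recorded.
Length ≈ 0.20 × 10386 = 2077.2 mm.

2077.2 mm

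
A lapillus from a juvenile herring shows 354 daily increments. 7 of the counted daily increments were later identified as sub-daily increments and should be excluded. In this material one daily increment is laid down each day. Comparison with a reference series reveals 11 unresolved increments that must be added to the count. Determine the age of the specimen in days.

True daily increment count = 354 − 7 + 11 = 358.
With a one-to-one daily increment periodicity this is 358 days.

358 d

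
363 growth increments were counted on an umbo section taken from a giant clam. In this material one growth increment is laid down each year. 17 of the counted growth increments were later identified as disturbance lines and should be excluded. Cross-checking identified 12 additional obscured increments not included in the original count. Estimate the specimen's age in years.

358 years

After corrections the count is 363 − 17 + 12 = 358 growth increments.
At one growth increment per year, that is 358 years.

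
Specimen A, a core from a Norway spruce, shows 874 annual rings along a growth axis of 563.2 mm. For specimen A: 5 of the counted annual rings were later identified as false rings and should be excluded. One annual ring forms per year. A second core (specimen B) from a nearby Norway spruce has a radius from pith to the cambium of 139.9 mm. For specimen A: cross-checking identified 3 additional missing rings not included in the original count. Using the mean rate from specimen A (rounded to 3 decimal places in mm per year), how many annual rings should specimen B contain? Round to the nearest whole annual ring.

217 annual rings

Specimen A: adjusted count: 874 − 5 + 3 = 872 annual rings.
A: Extension rate ≈ 563.2 / 872 = 0.646 mm/year.
B spans 139.9 / 0.646 = 216.56 years ≈ 217 annual rings.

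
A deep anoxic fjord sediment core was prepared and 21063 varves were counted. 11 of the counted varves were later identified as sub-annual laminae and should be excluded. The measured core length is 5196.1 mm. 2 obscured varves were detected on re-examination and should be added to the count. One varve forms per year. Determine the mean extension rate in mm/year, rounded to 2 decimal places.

0.25 mm/year

Adjusted count: 21063 − 11 + 2 = 21054 varves.
5196.1 mm over 21054 years gives 5196.1 / 21054 ≈ 0.25 mm/year.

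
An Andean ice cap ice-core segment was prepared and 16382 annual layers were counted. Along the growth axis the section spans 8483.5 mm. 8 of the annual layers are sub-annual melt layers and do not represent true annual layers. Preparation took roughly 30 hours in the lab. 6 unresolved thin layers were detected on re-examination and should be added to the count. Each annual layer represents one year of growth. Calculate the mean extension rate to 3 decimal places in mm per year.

True annual layer count = 16382 − 8 + 6 = 16380.
Extension rate ≈ 8483.5 / 16380 = 0.518 mm per year.

0.518 mm per year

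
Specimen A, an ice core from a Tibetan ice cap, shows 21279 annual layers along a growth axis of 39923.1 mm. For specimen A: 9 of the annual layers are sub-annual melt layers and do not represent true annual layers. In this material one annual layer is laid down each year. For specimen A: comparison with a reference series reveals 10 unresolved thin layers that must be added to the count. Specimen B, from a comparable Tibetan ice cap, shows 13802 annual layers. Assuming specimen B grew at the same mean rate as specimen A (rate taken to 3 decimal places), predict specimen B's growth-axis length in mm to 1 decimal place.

Specimen A: true annual layer count = 21279 − 9 + 10 = 21280.
A: Extension rate ≈ 39923.1 / 21280 = 1.876 mm/year.
B's length ≈ 1.876 × 13802 = 25892.6 mm.

25892.6 mm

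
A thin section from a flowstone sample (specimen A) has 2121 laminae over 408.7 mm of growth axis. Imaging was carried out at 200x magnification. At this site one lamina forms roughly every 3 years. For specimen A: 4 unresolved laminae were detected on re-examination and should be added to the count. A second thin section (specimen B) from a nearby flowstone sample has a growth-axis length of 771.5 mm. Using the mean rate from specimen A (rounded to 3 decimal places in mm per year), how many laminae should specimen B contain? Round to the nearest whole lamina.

Specimen A: true lamina count = 2121 + 4 = 2125.
Specimen A: 2125 laminae at 3 years each span 2125 × 3 = 6375 years.
A: 408.7 mm over 6375 years gives 408.7 / 6375 ≈ 0.064 mm per year.
Specimen B: 771.5 mm / 0.064 mm per year = 12054.69 years; at 3 years per lamina that is 12054.69 / 3 ≈ 4018 laminae.

4018 laminae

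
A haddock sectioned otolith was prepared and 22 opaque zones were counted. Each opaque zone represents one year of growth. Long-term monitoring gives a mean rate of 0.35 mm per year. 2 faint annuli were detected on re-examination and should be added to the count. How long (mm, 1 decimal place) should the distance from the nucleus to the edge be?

True opaque zone count = 22 + 2 = 24.
Length ≈ 0.35 × 24 = 8.4 mm.

8.4 mm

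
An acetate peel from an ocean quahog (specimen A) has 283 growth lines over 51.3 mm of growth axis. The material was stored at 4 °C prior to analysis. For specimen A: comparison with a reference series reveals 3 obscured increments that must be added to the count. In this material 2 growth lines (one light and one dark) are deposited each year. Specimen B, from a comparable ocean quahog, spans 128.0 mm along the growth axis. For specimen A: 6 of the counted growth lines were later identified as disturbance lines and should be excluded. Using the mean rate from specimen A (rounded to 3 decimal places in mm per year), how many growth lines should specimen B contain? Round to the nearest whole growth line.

699 growth lines

Specimen A: adjusted count: 283 − 6 + 3 = 280 growth lines.
Specimen A: 280 growth lines at 2 per year is 280 / 2 = 140 years.
A: Mean rate = 51.3 mm / 140 years ≈ 0.366 mm/year.
For B, 128.0 / 0.366 = 349.73 years; at 2 growth lines per year that is 349.73 × 2 ≈ 699 growth lines.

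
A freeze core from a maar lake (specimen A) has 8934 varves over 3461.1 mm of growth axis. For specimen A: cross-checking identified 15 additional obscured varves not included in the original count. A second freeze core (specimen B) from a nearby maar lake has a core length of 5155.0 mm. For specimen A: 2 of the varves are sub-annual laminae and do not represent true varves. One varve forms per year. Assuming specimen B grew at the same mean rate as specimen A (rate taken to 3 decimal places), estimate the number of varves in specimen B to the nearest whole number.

13320 varves

Specimen A: after corrections the count is 8934 − 2 + 15 = 8947 varves.
A: Mean rate = 3461.1 mm / 8947 years ≈ 0.387 mm/year.
Specimen B: 5155.0 mm / 0.387 mm per year = 13320.41 years ≈ 13320 varves.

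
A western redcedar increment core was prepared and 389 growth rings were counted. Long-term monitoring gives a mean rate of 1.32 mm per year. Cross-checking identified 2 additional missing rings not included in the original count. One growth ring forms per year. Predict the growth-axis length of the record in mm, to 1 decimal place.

516.1 mm

After corrections the count is 389 + 2 = 391 growth rings.
391 years at 1.32 mm/year gives 1.32 × 391 = 516.1 mm.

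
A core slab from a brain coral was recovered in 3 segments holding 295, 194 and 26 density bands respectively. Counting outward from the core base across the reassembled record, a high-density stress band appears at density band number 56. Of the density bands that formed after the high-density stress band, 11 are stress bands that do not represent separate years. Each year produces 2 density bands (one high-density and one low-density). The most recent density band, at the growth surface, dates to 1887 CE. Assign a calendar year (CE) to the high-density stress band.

1663 CE

Total density bands = 295 + 194 + 26 = 515.
Between density band 56 and the growth surface there are 515 − 56 = 459 density bands.
459 − 11 false = 448 true density bands after the high-density stress band.
With 2 density bands per year, 448 / 2 = 224 years.
1887 − 224 = 1663 CE.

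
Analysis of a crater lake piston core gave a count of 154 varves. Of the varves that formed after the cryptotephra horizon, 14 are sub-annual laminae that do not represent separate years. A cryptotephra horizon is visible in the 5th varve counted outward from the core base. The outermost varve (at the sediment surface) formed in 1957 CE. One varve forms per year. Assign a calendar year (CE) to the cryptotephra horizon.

Between varve 5 and the sediment surface there are 154 − 5 = 149 varves.
Excluding 14 false varves: 149 − 14 = 135.
The varve at the sediment surface is 1957 CE, so the cryptotephra horizon dates to 1957 − 135 = 1822 CE.

1822 CE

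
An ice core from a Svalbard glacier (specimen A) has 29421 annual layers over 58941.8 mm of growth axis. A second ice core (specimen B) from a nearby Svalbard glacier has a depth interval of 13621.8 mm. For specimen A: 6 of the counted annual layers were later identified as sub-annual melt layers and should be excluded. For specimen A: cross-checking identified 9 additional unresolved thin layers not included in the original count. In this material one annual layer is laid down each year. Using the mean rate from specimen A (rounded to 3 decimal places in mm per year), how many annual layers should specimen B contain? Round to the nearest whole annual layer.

Specimen A: after corrections the count is 29421 − 6 + 9 = 29424 annual layers.
A: Extension rate ≈ 58941.8 / 29424 = 2.003 mm/yr.
Specimen B: 13621.8 mm / 2.003 mm per year = 6800.70 years ≈ 6801 annual layers.

6801 annual layers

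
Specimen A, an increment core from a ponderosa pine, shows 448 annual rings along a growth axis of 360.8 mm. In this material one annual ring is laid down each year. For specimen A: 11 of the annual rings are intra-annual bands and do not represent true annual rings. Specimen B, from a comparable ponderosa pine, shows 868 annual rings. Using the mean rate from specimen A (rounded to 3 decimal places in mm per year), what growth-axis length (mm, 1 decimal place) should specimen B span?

717.0 mm

Specimen A: correcting the raw count gives 448 − 11 = 437 true annual rings.
A: 360.8 mm over 437 years gives 360.8 / 437 ≈ 0.826 mm/yr.
Length of B = 0.826 × 868 = 717.0 mm.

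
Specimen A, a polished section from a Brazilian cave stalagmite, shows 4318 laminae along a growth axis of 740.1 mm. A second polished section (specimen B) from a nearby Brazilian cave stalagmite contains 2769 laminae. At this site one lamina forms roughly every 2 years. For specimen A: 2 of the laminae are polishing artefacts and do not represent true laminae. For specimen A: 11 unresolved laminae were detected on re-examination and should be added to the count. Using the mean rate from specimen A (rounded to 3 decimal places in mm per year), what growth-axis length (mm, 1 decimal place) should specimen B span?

Specimen A: after corrections the count is 4318 − 2 + 11 = 4327 laminae.
Specimen A: multiplying by 2 years per lamina: 4327 × 2 = 8654 years.
A: 740.1 mm over 8654 years gives 740.1 / 8654 ≈ 0.086 mm/year.
Specimen B: 2769 laminae at 2 years each span 2769 × 2 = 5538 years. Length of B = 0.086 × 5538 = 476.3 mm.

476.3 mm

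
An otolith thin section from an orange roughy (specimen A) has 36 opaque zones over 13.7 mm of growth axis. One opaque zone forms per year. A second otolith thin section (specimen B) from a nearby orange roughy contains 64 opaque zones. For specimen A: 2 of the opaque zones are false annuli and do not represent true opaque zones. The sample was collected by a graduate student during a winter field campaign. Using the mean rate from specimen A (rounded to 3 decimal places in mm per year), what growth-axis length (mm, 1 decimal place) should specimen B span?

25.8 mm

Specimen A: after corrections the count is 36 − 2 = 34 opaque zones.
A: 13.7 mm over 34 years gives 13.7 / 34 ≈ 0.403 mm/year.
For B, 0.403 mm/year × 64 years = 25.8 mm.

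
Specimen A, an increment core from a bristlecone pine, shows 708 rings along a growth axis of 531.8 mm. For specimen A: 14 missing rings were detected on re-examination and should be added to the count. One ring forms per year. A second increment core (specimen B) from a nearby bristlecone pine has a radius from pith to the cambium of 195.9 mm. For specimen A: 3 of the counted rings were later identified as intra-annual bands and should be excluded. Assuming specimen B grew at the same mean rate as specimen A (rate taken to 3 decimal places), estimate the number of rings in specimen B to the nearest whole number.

265 rings

Specimen A: true ring count = 708 − 3 + 14 = 719.
A: Mean rate = 531.8 mm / 719 years ≈ 0.740 mm/yr.
B spans 195.9 / 0.740 = 264.73 years ≈ 265 rings.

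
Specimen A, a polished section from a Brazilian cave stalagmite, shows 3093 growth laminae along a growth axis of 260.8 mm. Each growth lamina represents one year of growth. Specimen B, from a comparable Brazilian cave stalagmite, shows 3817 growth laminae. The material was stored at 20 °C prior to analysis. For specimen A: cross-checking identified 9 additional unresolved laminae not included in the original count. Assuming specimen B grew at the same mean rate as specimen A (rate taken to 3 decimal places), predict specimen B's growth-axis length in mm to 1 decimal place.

320.6 mm

Specimen A: adjusted count: 3093 + 9 = 3102 growth laminae.
A: 260.8 mm over 3102 years gives 260.8 / 3102 ≈ 0.084 mm per year.
Length of B = 0.084 × 3817 = 320.6 mm.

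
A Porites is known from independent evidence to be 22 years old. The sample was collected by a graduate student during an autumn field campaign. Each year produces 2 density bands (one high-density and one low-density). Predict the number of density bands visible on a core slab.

44 density bands

With 2 density bands per year, 22 years would produce 22 × 2 = 44 density bands.
So 44 density bands should be present.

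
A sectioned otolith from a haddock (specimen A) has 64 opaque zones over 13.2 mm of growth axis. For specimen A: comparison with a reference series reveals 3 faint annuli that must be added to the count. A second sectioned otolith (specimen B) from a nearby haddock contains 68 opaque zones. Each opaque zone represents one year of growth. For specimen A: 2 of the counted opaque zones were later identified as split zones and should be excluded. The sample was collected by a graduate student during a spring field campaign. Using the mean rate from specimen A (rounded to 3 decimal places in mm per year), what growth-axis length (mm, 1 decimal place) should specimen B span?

Specimen A: true opaque zone count = 64 − 2 + 3 = 65.
A: 13.2 mm over 65 years gives 13.2 / 65 ≈ 0.203 mm/yr.
B's length ≈ 0.203 × 68 = 13.8 mm.

13.8 mm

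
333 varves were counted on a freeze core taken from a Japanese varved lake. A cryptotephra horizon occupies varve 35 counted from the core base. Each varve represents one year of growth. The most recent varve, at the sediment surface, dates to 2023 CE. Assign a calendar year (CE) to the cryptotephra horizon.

1725 CE

333 − 35 = 298 varves lie beyond the cryptotephra horizon toward the sediment surface.
2023 − 298 = 1725 CE.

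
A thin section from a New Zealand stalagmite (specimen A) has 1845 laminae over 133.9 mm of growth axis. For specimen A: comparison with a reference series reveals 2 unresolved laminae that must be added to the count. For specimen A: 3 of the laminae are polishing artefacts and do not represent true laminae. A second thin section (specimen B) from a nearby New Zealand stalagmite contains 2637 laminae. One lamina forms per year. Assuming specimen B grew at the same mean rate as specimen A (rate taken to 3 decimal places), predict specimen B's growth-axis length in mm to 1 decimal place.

192.5 mm

Specimen A: correcting the raw count gives 1845 − 3 + 2 = 1844 true laminae.
A: 133.9 mm over 1844 years gives 133.9 / 1844 ≈ 0.073 mm/yr.
For B, 0.073 mm/year × 2637 years = 192.5 mm.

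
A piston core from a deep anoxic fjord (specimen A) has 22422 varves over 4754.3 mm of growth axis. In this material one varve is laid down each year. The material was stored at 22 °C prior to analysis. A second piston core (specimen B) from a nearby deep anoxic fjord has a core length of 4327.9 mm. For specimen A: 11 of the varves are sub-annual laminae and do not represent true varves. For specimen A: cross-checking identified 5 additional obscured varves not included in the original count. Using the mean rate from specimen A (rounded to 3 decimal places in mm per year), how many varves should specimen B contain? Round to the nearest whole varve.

Specimen A: correcting the raw count gives 22422 − 11 + 5 = 22416 true varves.
A: 4754.3 mm over 22416 years gives 4754.3 / 22416 ≈ 0.212 mm/year.
B spans 4327.9 / 0.212 = 20414.62 years ≈ 20415 varves.

20415 varves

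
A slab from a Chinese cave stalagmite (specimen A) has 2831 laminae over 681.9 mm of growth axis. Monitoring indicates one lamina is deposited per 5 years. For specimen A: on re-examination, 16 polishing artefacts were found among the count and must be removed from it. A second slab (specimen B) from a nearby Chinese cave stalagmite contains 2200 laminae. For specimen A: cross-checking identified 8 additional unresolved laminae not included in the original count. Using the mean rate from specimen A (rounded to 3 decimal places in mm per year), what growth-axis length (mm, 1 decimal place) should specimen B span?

Specimen A: adjusted count: 2831 − 16 + 8 = 2823 laminae.
Specimen A: 2823 laminae at 5 years each span 2823 × 5 = 14115 years.
A: Extension rate ≈ 681.9 / 14115 = 0.048 mm per year.
Specimen B: 2200 laminae at 5 years each span 2200 × 5 = 11000 years. For B, 0.048 mm/year × 11000 years = 528.0 mm.

528.0 mm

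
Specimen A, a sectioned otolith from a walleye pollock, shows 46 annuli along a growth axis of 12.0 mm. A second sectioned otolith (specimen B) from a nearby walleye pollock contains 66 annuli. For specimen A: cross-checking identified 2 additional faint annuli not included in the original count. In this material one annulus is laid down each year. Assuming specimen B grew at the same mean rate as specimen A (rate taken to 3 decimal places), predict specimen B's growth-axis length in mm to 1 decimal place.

16.5 mm

Specimen A: correcting the raw count gives 46 + 2 = 48 true annuli.
A: Extension rate ≈ 12.0 / 48 = 0.250 mm/year.
B's length ≈ 0.250 × 66 = 16.5 mm.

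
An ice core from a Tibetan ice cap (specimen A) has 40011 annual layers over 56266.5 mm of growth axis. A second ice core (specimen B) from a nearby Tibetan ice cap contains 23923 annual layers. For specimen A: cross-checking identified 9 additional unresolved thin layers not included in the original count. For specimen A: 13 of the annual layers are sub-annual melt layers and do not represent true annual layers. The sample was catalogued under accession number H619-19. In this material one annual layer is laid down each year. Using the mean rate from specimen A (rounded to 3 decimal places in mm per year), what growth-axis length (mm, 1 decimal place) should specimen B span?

33635.7 mm

Specimen A: adjusted count: 40011 − 13 + 9 = 40007 annual layers.
A: Extension rate ≈ 56266.5 / 40007 = 1.406 mm/year.
For B, 1.406 mm/year × 23923 years = 33635.7 mm.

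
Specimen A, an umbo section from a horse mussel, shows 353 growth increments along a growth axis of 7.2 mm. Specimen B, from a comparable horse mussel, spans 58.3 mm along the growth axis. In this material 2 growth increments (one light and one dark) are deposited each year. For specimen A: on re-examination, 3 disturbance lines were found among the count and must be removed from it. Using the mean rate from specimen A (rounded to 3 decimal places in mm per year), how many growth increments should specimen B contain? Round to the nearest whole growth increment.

2844 growth increments

Specimen A: after corrections the count is 353 − 3 = 350 growth increments.
Specimen A: with 2 growth increments per year, 350 / 2 = 175 years.
A: 7.2 mm over 175 years gives 7.2 / 175 ≈ 0.041 mm per year.
For B, 58.3 / 0.041 = 1421.95 years; at 2 growth increments per year that is 1421.95 × 2 ≈ 2844 growth increments.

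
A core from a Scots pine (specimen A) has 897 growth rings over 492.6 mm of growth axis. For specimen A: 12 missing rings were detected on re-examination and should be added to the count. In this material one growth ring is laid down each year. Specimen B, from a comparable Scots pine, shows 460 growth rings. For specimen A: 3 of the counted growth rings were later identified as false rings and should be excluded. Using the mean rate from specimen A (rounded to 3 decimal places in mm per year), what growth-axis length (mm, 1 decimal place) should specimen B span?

Specimen A: correcting the raw count gives 897 − 3 + 12 = 906 true growth rings.
A: Mean rate = 492.6 mm / 906 years ≈ 0.544 mm per year.
B's length ≈ 0.544 × 460 = 250.2 mm.

250.2 mm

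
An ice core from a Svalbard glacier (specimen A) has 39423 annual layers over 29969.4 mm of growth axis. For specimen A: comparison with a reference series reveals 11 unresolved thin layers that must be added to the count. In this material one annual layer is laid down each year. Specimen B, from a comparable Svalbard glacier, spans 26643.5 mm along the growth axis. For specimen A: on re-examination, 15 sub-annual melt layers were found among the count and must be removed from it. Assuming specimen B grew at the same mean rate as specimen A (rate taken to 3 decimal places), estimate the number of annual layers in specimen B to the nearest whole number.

35057 annual layers

Specimen A: correcting the raw count gives 39423 − 15 + 11 = 39419 true annual layers.
A: Extension rate ≈ 29969.4 / 39419 = 0.760 mm/year.
B spans 26643.5 / 0.760 = 35057.24 years ≈ 35057 annual layers.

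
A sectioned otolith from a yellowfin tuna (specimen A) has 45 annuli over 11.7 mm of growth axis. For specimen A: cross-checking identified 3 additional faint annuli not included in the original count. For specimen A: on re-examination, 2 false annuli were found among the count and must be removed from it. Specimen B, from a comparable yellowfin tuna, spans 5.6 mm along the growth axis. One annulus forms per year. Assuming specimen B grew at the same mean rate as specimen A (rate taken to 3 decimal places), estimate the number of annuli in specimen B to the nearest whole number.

22 annuli

Specimen A: adjusted count: 45 − 2 + 3 = 46 annuli.
A: Mean rate = 11.7 mm / 46 years ≈ 0.254 mm/year.
B spans 5.6 / 0.254 = 22.05 years ≈ 22 annuli.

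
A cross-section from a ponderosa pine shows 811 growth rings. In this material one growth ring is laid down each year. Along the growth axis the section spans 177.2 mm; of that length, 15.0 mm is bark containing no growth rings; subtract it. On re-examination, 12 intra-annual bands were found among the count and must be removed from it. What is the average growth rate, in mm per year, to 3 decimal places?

0.203 mm per year

After corrections the count is 811 − 12 = 799 growth rings.
Removing the 15.0 mm offcut leaves 177.2 − 15.0 = 162.2 mm.
Mean rate = 162.2 mm / 799 years ≈ 0.203 mm per year.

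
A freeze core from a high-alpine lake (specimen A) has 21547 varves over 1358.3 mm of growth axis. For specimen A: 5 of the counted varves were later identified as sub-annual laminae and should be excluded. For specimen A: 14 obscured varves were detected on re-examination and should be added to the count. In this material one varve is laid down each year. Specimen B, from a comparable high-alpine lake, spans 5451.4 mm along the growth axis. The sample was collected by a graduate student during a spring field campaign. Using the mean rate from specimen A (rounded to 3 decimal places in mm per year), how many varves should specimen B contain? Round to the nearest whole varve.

86530 varves

Specimen A: after corrections the count is 21547 − 5 + 14 = 21556 varves.
A: Extension rate ≈ 1358.3 / 21556 = 0.063 mm per year.
Specimen B: 5451.4 mm / 0.063 mm per year = 86530.16 years ≈ 86530 varves.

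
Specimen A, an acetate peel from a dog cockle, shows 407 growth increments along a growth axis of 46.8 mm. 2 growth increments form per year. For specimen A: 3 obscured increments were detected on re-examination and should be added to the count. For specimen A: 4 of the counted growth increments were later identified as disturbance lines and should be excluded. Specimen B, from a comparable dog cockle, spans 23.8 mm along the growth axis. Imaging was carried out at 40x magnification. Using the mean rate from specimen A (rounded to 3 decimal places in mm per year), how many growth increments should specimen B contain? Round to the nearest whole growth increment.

206 growth increments

Specimen A: correcting the raw count gives 407 − 4 + 3 = 406 true growth increments.
Specimen A: 406 growth increments at 2 per year is 406 / 2 = 203 years.
A: Mean rate = 46.8 mm / 203 years ≈ 0.231 mm/yr.
Specimen B: 23.8 mm / 0.231 mm per year = 103.03 years; at 2 growth increments per year that is 103.03 × 2 ≈ 206 growth increments.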